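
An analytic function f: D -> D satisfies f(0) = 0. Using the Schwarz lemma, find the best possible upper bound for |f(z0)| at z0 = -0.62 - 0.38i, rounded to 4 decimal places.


Step 1: Schwarz lemma: if f: D -> D is analytic with f(0) = 0, then |f(z)| <= |z| for all z in D, and this is sharp (f(z) = z).
Step 2: |z0|^2 = (-0.62)^2 + (-0.38)^2 = 0.5288
Step 3: |z0| = sqrt(0.5288) = 0.727186
Step 4: Best bound = |z0| = 0.7272

0.7272


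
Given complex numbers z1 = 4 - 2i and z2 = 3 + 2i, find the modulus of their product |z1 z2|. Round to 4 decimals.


Step 1: |z1| = sqrt(4^2 + (-2)^2) = sqrt(20)
Step 2: |z2| = sqrt(3^2 + 2^2) = sqrt(13)
Step 3: |z1*z2| = |z1|*|z2| = sqrt(20) * sqrt(13) = sqrt(20 * 13) = sqrt(260)
Step 4: = 16.1245

16.1245


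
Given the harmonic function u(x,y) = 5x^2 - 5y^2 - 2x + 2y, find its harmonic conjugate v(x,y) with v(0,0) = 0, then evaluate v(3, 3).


Step 1: v_x = -u_y = 10y - 2
Step 2: v_y = u_x = 10x - 2
Step 3: v = 10xy - 2x - 2y + C
Step 4: v(0,0) = 0 => C = 0
Step 5: v(3, 3) = 78

78


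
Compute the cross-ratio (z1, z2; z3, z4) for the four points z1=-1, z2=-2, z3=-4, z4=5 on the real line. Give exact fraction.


Step 1: (z1-z3)(z2-z4) = 3 * (-7) = -21
Step 2: (z1-z4)(z2-z3) = (-6) * 2 = -12
Step 3: Cross-ratio = 21/12 = 7/4

7/4


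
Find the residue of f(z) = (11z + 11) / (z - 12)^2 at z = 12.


Step 1: Pole of order 2 at z = 12
Step 2: Res = lim d/dz [(z - 12)^2 * f(z)] as z -> 12
Step 3: (z - 12)^2 * f(z) = 11z + 11
Step 4: d/dz[11z + 11] = 11

11


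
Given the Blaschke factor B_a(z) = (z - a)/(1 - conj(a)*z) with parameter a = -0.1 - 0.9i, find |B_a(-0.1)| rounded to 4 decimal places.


Step 1: Numerator z0 - a = -0.1 - (-0.1 - 0.9i) = 0 + 0.9i
Step 2: Denominator 1 - conj(a)*z0 = 1 - (-0.1 + 0.9i)*(-0.1) = 0.99 + 0.09i
Step 3: |z0 - a|^2 = 0^2 + 0.9^2 = 0.81; |1 - conj(a)*z0|^2 = 0.99^2 + 0.09^2 = 0.9882
Step 4: |B_a(-0.1)| = sqrt(0.81 / 0.9882) = sqrt(0.819672)
Step 5: = 0.9054

0.9054


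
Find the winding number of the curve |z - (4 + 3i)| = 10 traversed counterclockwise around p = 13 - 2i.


Step 1: Center c = (4, 3), radius = 10
Step 2: |p - c|^2 = 9^2 + (-5)^2 = 106
Step 3: r^2 = 100
Step 4: |p-c| > r so winding number = 0

0


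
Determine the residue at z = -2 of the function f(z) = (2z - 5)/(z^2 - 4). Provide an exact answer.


Step 1: Q(z) = z^2 - 4 = (z + 2)(z - 2)
Step 2: Q'(z) = 2z
Step 3: Q'(-2) = -4, P(-2) = -9
Step 4: Res = P(-2)/Q'(-2) = -9/(-4) = 9/4

9/4


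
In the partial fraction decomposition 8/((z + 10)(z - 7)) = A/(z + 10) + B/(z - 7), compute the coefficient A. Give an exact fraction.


Step 1: Multiply both sides by (z + 10) and set z = -10
Step 2: A = 8 / (-10 - 7)
Step 3: A = 8 / (-17)
Step 4: A = -8/17

-8/17


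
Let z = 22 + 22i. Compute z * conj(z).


Step 1: conj(z) = 22 - 22i
Step 2: z * conj(z) = 22^2 + 22^2
Step 3: = 484 + 484 = 968

968


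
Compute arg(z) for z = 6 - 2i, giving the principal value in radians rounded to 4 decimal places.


Step 1: z = 6 - 2i
Step 2: arg(z) = atan2(-2, 6)
Step 3: arg(z) = -0.3218

-0.3218


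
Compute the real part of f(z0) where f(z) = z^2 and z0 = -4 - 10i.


Step 1: z0 = -4 - 10i
Step 2: z0^2 = (-4)^2 - (-10)^2 + 80i
Step 3: real part = 16 - 100 = -84

-84


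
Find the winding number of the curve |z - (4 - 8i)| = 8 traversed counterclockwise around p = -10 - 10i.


Step 1: Center c = (4, -8), radius = 8
Step 2: |p - c|^2 = (-14)^2 + (-2)^2 = 200
Step 3: r^2 = 64
Step 4: |p-c| > r so winding number = 0

0


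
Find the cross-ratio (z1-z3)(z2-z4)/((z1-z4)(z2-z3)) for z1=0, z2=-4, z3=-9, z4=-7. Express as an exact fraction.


Step 1: (z1-z3)(z2-z4) = 9 * 3 = 27
Step 2: (z1-z4)(z2-z3) = 7 * 5 = 35
Step 3: Cross-ratio = 27/35 = 27/35

27/35


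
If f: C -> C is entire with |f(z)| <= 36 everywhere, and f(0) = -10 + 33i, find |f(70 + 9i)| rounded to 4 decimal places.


Step 1: By Liouville's theorem, a bounded entire function is constant.
Step 2: f(z) = f(0) = -10 + 33i for all z.
Step 3: |f(w)| = |-10 + 33i| = sqrt(100 + 1089)
Step 4: = 34.4819

34.4819


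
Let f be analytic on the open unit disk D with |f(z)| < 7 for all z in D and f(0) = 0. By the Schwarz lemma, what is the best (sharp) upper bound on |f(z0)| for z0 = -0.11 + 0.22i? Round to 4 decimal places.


Step 1: g = f/7 maps D -> D with g(0) = 0, so by the Schwarz lemma |g(z)| <= |z|, i.e. |f(z)| <= 7|z|; this is sharp (f(z) = 7z).
Step 2: |z0|^2 = (-0.11)^2 + 0.22^2 = 0.0605
Step 3: |z0| = sqrt(0.0605) = 0.245967
Step 4: Best bound = 7 * |z0| = 7 * 0.245967 = 1.7218

1.7218


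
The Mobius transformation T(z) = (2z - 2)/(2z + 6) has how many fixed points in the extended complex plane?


Step 1: Fixed points satisfy T(z) = z
Step 2: 2z^2 + 4z + 2 = 0
Step 3: Discriminant = 4^2 - 4*2*2 = 0
Step 4: Number of fixed points = 1

1


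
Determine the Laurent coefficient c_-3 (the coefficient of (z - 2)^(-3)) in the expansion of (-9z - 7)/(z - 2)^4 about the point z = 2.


Step 1: Write the numerator in powers of (z - 2): -9z - 7 = -9(z - 2) + (-9*2 - 7) = -9(z - 2) - 25
Step 2: Divide by (z - 2)^4: f(z) = -25(z - 2)^(-4) - 9(z - 2)^(-3)
Step 3: This finite sum is the Laurent series of f about z = 2.
Step 4: Coefficient of (z - 2)^(-3) = coefficient of (z - 2) in the re-centred numerator = -9

-9


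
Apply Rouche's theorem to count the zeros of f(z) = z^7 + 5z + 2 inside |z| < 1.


Step 1: On |z| = 1 the three terms have sizes |z^7| = 1^7 = 1, |5z| = 5*1 = 5, |2| = 2
Step 2: The dominant term is g(z) = 5z; let h(z) = z^7 + 2 so f = g + h
Step 3: On |z| = 1: |g| = 5 and |h| <= 1 + 2 = 3
Step 4: Since 5 > 3, |h| < |g| on |z| = 1, so by Rouche f has the same number of zeros as g inside |z| < 1
Step 5: g(z) = 5z has 1 zero (at the origin, multiplicity 1) inside |z| < 1. Answer = 1

1


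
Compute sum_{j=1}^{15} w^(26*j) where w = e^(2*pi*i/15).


Step 1: The sum sum_{j=1}^{n} w^(k*j) equals n if n | k, else 0.
Step 2: Here n = 15, k = 26
Step 3: Does n divide k? 15 | 26 -> False
Step 4: Sum = 0

0


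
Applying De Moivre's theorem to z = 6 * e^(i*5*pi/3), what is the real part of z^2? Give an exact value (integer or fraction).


Step 1: By De Moivre's theorem, z^2 = 6^2 * e^(i*2*5*pi/3) = 36 * (cos(10*pi/3) + i*sin(10*pi/3))
Step 2: |z|^2 = 6^2 = 36
Step 3: Reduce the angle mod 2*pi: 10*pi/3 - 2*pi = 4*pi/3
Step 4: cos(4*pi/3) = -1/2
Step 5: Re(z^2) = 36 * (-1/2) = -18

-18


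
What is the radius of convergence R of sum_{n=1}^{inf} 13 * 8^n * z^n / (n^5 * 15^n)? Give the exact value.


Step 1: General term a_n = 13 * 8^n / (n^5 * 15^n)
Step 2: By the root test, |a_n|^(1/n) = 13^(1/n) * 8 / (n^(5/n) * 15) -> 8/15 as n -> infinity (since 13^(1/n) -> 1 and n^(5/n) -> 1)
Step 3: R = 1/lim|a_n|^(1/n) = 15/8

15/8


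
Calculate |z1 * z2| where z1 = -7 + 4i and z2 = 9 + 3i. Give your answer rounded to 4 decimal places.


Step 1: |z1| = sqrt((-7)^2 + 4^2) = sqrt(65)
Step 2: |z2| = sqrt(9^2 + 3^2) = sqrt(90)
Step 3: |z1*z2| = |z1|*|z2| = sqrt(65) * sqrt(90) = sqrt(65 * 90) = sqrt(5850)
Step 4: = 76.4853

76.4853


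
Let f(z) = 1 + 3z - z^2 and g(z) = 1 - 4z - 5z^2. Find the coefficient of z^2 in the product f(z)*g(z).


Step 1: z^2 term in f*g comes from: (1)*(-5z^2) + (3z)*(-4z) + (-z^2)*(1)
Step 2: = -5 - 12 - 1
Step 3: = -18

-18


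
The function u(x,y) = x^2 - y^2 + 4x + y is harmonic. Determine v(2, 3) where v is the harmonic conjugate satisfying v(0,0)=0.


Step 1: v_x = -u_y = 2y - 1
Step 2: v_y = u_x = 2x + 4
Step 3: v = 2xy - x + 4y + C
Step 4: v(0,0) = 0 => C = 0
Step 5: v(2, 3) = 22

22


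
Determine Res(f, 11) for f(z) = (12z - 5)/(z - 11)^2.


Step 1: Pole of order 2 at z = 11
Step 2: Res = lim d/dz [(z - 11)^2 * f(z)] as z -> 11
Step 3: (z - 11)^2 * f(z) = 12z - 5
Step 4: d/dz[12z - 5] = 12

12


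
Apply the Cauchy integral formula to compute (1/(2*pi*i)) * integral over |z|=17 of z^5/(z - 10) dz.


Step 1: f(z) = z^5, a = 10 is inside |z| = 17
Step 2: By Cauchy integral formula: (1/(2pi*i)) * integral = f(a)
Step 3: f(10) = 10^5 = 100000

100000


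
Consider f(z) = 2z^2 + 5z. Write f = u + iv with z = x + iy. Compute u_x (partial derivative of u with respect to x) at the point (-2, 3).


Step 1: f(z) = 2(x+iy)^2 + 5(x+iy) + 0
Step 2: u = 2(x^2 - y^2) + 5x + 0
Step 3: u_x = 4x + 5
Step 4: At (-2, 3): u_x = -8 + 5 = -3

-3


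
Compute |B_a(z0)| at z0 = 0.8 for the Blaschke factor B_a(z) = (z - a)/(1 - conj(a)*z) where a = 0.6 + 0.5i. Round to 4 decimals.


Step 1: Numerator z0 - a = 0.8 - (0.6 + 0.5i) = 0.2 - 0.5i
Step 2: Denominator 1 - conj(a)*z0 = 1 - (0.6 - 0.5i)*0.8 = 0.52 + 0.4i
Step 3: |z0 - a|^2 = 0.2^2 + (-0.5)^2 = 0.29; |1 - conj(a)*z0|^2 = 0.52^2 + 0.4^2 = 0.4304
Step 4: |B_a(0.8)| = sqrt(0.29 / 0.4304) = sqrt(0.673792)
Step 5: = 0.8208

0.8208


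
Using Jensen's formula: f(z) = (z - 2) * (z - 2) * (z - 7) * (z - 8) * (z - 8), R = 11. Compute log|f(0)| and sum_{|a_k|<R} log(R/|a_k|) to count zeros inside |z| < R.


Jensen's formula: (1/2pi)*integral log|f(Re^it)|dt = log|f(0)| + sum_{|a_k|<R} log(R/|a_k|)
Step 1: f(0) = (-2) * (-2) * (-7) * (-8) * (-8) = -1792
Step 2: log|f(0)| = log|2| + log|2| + log|7| + log|8| + log|8| = 7.4911
Step 3: Zeros inside |z| < 11: 2, 2, 7, 8, 8
Step 4: Jensen sum = log(11/2) + log(11/2) + log(11/7) + log(11/8) + log(11/8) = 4.4984
Step 5: n(R) = number of terms in the Jensen sum = count of zeros inside |z| < 11 = 5

5


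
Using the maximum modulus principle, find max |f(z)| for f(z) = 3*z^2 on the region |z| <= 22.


Step 1: On |z| = 22, |f(z)| = 3 * |z|^2 = 3 * 22^2
Step 2: By maximum modulus principle, maximum is on boundary.
Step 3: Maximum = 3 * 484 = 1452

1452


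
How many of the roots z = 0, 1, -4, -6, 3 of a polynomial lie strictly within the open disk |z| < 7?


Step 1: Check each root:
  z = 0: |0| = 0 < 7
  z = 1: |1| = 1 < 7
  z = -4: |-4| = 4 < 7
  z = -6: |-6| = 6 < 7
  z = 3: |3| = 3 < 7
Step 2: Count = 5

5


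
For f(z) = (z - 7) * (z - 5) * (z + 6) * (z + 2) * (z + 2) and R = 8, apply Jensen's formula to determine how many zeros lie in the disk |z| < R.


Jensen's formula: (1/2pi)*integral log|f(Re^it)|dt = log|f(0)| + sum_{|a_k|<R} log(R/|a_k|)
Step 1: f(0) = (-7) * (-5) * 6 * 2 * 2 = 840
Step 2: log|f(0)| = log|7| + log|5| + log|-6| + log|-2| + log|-2| = 6.7334
Step 3: Zeros inside |z| < 8: 7, 5, -6, -2, -2
Step 4: Jensen sum = log(8/7) + log(8/5) + log(8/6) + log(8/2) + log(8/2) = 3.6638
Step 5: n(R) = number of terms in the Jensen sum = count of zeros inside |z| < 8 = 5

5


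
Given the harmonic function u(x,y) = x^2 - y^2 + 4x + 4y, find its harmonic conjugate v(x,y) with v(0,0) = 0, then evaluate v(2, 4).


Step 1: v_x = -u_y = 2y - 4
Step 2: v_y = u_x = 2x + 4
Step 3: v = 2xy - 4x + 4y + C
Step 4: v(0,0) = 0 => C = 0
Step 5: v(2, 4) = 24

24


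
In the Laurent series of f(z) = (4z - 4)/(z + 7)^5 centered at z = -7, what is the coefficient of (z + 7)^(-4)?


Step 1: Write the numerator in powers of (z + 7): 4z - 4 = 4(z + 7) + (4*(-7) - 4) = 4(z + 7) - 32
Step 2: Divide by (z + 7)^5: f(z) = -32(z + 7)^(-5) + 4(z + 7)^(-4)
Step 3: This finite sum is the Laurent series of f about z = -7.
Step 4: Coefficient of (z + 7)^(-4) = coefficient of (z + 7) in the re-centred numerator = 4

4


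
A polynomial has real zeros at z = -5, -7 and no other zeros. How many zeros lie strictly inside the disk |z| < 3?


Step 1: Check each root:
  z = -5: |-5| = 5 >= 3
  z = -7: |-7| = 7 >= 3
Step 2: Count = 0

0


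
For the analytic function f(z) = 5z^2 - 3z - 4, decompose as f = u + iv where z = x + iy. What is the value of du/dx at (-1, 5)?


Step 1: f(z) = 5(x+iy)^2 - 3(x+iy) - 4
Step 2: u = 5(x^2 - y^2) - 3x - 4
Step 3: u_x = 10x - 3
Step 4: At (-1, 5): u_x = -10 - 3 = -13

-13


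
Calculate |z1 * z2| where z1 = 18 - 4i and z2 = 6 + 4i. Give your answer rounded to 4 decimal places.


Step 1: |z1| = sqrt(18^2 + (-4)^2) = sqrt(340)
Step 2: |z2| = sqrt(6^2 + 4^2) = sqrt(52)
Step 3: |z1*z2| = |z1|*|z2| = sqrt(340) * sqrt(52) = sqrt(340 * 52) = sqrt(17680)
Step 4: = 132.9662

132.9662


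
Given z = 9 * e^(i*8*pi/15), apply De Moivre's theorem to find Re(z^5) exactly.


Step 1: By De Moivre's theorem, z^5 = 9^5 * e^(i*5*8*pi/15) = 59049 * (cos(8*pi/3) + i*sin(8*pi/3))
Step 2: |z|^5 = 9^5 = 59049
Step 3: Reduce the angle mod 2*pi: 8*pi/3 - 2*pi = 2*pi/3
Step 4: cos(2*pi/3) = -1/2
Step 5: Re(z^5) = 59049 * (-1/2) = -59049/2

-59049/2


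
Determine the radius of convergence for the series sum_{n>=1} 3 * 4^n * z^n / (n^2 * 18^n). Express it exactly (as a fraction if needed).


Step 1: General term a_n = 3 * 4^n / (n^2 * 18^n)
Step 2: By the root test, |a_n|^(1/n) = 3^(1/n) * 4 / (n^(2/n) * 18) -> 4/18 as n -> infinity (since 3^(1/n) -> 1 and n^(2/n) -> 1)
Step 3: R = 1/lim|a_n|^(1/n) = 18/4 = 9/2

9/2


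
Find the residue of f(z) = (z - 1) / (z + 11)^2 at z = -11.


Step 1: Pole of order 2 at z = -11
Step 2: Res = lim d/dz [(z + 11)^2 * f(z)] as z -> -11
Step 3: (z + 11)^2 * f(z) = z - 1
Step 4: d/dz[z - 1] = 1

1


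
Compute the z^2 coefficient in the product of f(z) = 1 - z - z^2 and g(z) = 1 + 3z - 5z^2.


Step 1: z^2 term in f*g comes from: (1)*(-5z^2) + (-z)*(3z) + (-z^2)*(1)
Step 2: = -5 - 3 - 1
Step 3: = -9

-9


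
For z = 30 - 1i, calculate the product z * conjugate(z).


Step 1: conj(z) = 30 + 1i
Step 2: z * conj(z) = 30^2 + (-1)^2
Step 3: = 900 + 1 = 901

901


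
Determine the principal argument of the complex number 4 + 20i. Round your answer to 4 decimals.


Step 1: z = 4 + 20i
Step 2: arg(z) = atan2(20, 4)
Step 3: arg(z) = 1.3734

1.3734


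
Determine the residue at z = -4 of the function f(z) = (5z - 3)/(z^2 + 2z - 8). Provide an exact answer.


Step 1: Q(z) = z^2 + 2z - 8 = (z + 4)(z - 2)
Step 2: Q'(z) = 2z + 2
Step 3: Q'(-4) = -6, P(-4) = -23
Step 4: Res = P(-4)/Q'(-4) = -23/(-6) = 23/6

23/6


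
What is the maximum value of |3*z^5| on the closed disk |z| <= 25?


Step 1: On |z| = 25, |f(z)| = 3 * |z|^5 = 3 * 25^5
Step 2: By maximum modulus principle, maximum is on boundary.
Step 3: Maximum = 3 * 9765625 = 29296875

29296875


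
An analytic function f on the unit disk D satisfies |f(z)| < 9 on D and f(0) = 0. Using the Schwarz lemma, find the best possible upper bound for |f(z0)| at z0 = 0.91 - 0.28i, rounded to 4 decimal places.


Step 1: g = f/9 maps D -> D with g(0) = 0, so by the Schwarz lemma |g(z)| <= |z|, i.e. |f(z)| <= 9|z|; this is sharp (f(z) = 9z).
Step 2: |z0|^2 = 0.91^2 + (-0.28)^2 = 0.9065
Step 3: |z0| = sqrt(0.9065) = 0.952103
Step 4: Best bound = 9 * |z0| = 9 * 0.952103 = 8.5689

8.5689


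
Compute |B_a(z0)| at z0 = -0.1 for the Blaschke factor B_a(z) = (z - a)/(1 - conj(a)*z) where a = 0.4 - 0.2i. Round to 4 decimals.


Step 1: Numerator z0 - a = -0.1 - (0.4 - 0.2i) = -0.5 + 0.2i
Step 2: Denominator 1 - conj(a)*z0 = 1 - (0.4 + 0.2i)*(-0.1) = 1.04 + 0.02i
Step 3: |z0 - a|^2 = (-0.5)^2 + 0.2^2 = 0.29; |1 - conj(a)*z0|^2 = 1.04^2 + 0.02^2 = 1.082
Step 4: |B_a(-0.1)| = sqrt(0.29 / 1.082) = sqrt(0.268022)
Step 5: = 0.5177

0.5177


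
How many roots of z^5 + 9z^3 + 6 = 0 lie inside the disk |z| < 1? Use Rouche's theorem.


Step 1: On |z| = 1 the three terms have sizes |z^5| = 1^5 = 1, |9z^3| = 9*1^3 = 9, |6| = 6
Step 2: The dominant term is g(z) = 9z^3; let h(z) = z^5 + 6 so f = g + h
Step 3: On |z| = 1: |g| = 9 and |h| <= 1 + 6 = 7
Step 4: Since 9 > 7, |h| < |g| on |z| = 1, so by Rouche f has the same number of zeros as g inside |z| < 1
Step 5: g(z) = 9z^3 has 3 zeros (at the origin, multiplicity 3) inside |z| < 1. Answer = 3

3


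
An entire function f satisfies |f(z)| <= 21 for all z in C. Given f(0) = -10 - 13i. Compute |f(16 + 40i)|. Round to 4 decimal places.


Step 1: By Liouville's theorem, a bounded entire function is constant.
Step 2: f(z) = f(0) = -10 - 13i for all z.
Step 3: |f(w)| = |-10 - 13i| = sqrt(100 + 169)
Step 4: = 16.4012

16.4012


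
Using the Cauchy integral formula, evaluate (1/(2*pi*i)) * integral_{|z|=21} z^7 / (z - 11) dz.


Step 1: f(z) = z^7, a = 11 is inside |z| = 21
Step 2: By Cauchy integral formula: (1/(2pi*i)) * integral = f(a)
Step 3: f(11) = 11^7 = 19487171

19487171


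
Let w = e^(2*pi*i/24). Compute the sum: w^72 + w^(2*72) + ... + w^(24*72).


Step 1: The sum sum_{j=1}^{n} w^(k*j) equals n if n | k, else 0.
Step 2: Here n = 24, k = 72
Step 3: Does n divide k? 24 | 72 -> True
Step 4: Sum = 24

24


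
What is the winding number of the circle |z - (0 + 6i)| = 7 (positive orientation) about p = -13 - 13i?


Step 1: Center c = (0, 6), radius = 7
Step 2: |p - c|^2 = (-13)^2 + (-19)^2 = 530
Step 3: r^2 = 49
Step 4: |p-c| > r so winding number = 0

0


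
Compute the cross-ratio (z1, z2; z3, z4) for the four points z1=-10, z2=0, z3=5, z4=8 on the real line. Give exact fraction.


Step 1: (z1-z3)(z2-z4) = (-15) * (-8) = 120
Step 2: (z1-z4)(z2-z3) = (-18) * (-5) = 90
Step 3: Cross-ratio = 120/90 = 4/3

4/3


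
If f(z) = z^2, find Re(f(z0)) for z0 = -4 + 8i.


Step 1: z0 = -4 + 8i
Step 2: z0^2 = (-4)^2 - 8^2 - 64i
Step 3: real part = 16 - 64 = -48

-48


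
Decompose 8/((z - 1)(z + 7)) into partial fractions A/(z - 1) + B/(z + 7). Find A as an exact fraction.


Step 1: Multiply both sides by (z - 1) and set z = 1
Step 2: A = 8 / (1 + 7)
Step 3: A = 8 / 8
Step 4: A = 1

1


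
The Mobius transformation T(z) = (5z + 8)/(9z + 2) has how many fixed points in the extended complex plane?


Step 1: Fixed points satisfy T(z) = z
Step 2: 9z^2 - 3z - 8 = 0
Step 3: Discriminant = (-3)^2 - 4*9*(-8) = 297
Step 4: Number of fixed points = 2

2


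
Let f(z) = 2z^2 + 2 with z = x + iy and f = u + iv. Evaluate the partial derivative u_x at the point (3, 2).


Step 1: f(z) = 2(x+iy)^2 + 2
Step 2: u = 2(x^2 - y^2) + 2
Step 3: u_x = 4x + 0
Step 4: At (3, 2): u_x = 12 + 0 = 12

12


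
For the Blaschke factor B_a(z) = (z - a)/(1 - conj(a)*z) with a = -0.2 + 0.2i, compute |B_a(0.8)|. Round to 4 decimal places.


Step 1: Numerator z0 - a = 0.8 - (-0.2 + 0.2i) = 1 - 0.2i
Step 2: Denominator 1 - conj(a)*z0 = 1 - (-0.2 - 0.2i)*0.8 = 1.16 + 0.16i
Step 3: |z0 - a|^2 = 1^2 + (-0.2)^2 = 1.04; |1 - conj(a)*z0|^2 = 1.16^2 + 0.16^2 = 1.3712
Step 4: |B_a(0.8)| = sqrt(1.04 / 1.3712) = sqrt(0.75846)
Step 5: = 0.8709

0.8709


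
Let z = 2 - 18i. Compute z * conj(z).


Step 1: conj(z) = 2 + 18i
Step 2: z * conj(z) = 2^2 + (-18)^2
Step 3: = 4 + 324 = 328

328


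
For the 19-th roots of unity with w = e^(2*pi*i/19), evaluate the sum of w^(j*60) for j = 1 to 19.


Step 1: The sum sum_{j=1}^{n} w^(k*j) equals n if n | k, else 0.
Step 2: Here n = 19, k = 60
Step 3: Does n divide k? 19 | 60 -> False
Step 4: Sum = 0

0


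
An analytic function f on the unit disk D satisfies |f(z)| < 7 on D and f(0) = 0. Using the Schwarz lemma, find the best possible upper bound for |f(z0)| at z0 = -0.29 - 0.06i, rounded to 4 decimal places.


Step 1: g = f/7 maps D -> D with g(0) = 0, so by the Schwarz lemma |g(z)| <= |z|, i.e. |f(z)| <= 7|z|; this is sharp (f(z) = 7z).
Step 2: |z0|^2 = (-0.29)^2 + (-0.06)^2 = 0.0877
Step 3: |z0| = sqrt(0.0877) = 0.296142
Step 4: Best bound = 7 * |z0| = 7 * 0.296142 = 2.073

2.073


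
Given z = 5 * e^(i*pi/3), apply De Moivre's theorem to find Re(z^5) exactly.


Step 1: By De Moivre's theorem, z^5 = 5^5 * e^(i*5*pi/3) = 3125 * (cos(5*pi/3) + i*sin(5*pi/3))
Step 2: |z|^5 = 5^5 = 3125
Step 3: The angle 5*pi/3 already lies in [0, 2*pi)
Step 4: cos(5*pi/3) = 1/2
Step 5: Re(z^5) = 3125 * 1/2 = 3125/2

3125/2


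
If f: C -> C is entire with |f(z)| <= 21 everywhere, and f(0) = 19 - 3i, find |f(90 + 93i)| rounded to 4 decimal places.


Step 1: By Liouville's theorem, a bounded entire function is constant.
Step 2: f(z) = f(0) = 19 - 3i for all z.
Step 3: |f(w)| = |19 - 3i| = sqrt(361 + 9)
Step 4: = 19.2354

19.2354


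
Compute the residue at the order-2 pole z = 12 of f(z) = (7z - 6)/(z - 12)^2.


Step 1: Pole of order 2 at z = 12
Step 2: Res = lim d/dz [(z - 12)^2 * f(z)] as z -> 12
Step 3: (z - 12)^2 * f(z) = 7z - 6
Step 4: d/dz[7z - 6] = 7

7


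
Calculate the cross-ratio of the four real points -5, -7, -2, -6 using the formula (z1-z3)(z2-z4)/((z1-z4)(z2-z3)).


Step 1: (z1-z3)(z2-z4) = (-3) * (-1) = 3
Step 2: (z1-z4)(z2-z3) = 1 * (-5) = -5
Step 3: Cross-ratio = -3/5 = -3/5

-3/5


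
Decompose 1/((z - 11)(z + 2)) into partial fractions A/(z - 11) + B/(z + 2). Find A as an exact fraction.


Step 1: Multiply both sides by (z - 11) and set z = 11
Step 2: A = 1 / (11 + 2)
Step 3: A = 1 / 13
Step 4: A = 1/13

1/13


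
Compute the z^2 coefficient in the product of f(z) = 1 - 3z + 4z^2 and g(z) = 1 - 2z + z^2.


Step 1: z^2 term in f*g comes from: (1)*(z^2) + (-3z)*(-2z) + (4z^2)*(1)
Step 2: = 1 + 6 + 4
Step 3: = 11

11


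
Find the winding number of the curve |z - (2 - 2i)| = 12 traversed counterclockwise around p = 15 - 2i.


Step 1: Center c = (2, -2), radius = 12
Step 2: |p - c|^2 = 13^2 + 0^2 = 169
Step 3: r^2 = 144
Step 4: |p-c| > r so winding number = 0

0


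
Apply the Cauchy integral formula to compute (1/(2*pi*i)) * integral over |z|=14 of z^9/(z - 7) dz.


Step 1: f(z) = z^9, a = 7 is inside |z| = 14
Step 2: By Cauchy integral formula: (1/(2pi*i)) * integral = f(a)
Step 3: f(7) = 7^9 = 40353607

40353607


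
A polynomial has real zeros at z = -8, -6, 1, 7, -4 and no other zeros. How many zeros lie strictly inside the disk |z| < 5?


Step 1: Check each root:
  z = -8: |-8| = 8 >= 5
  z = -6: |-6| = 6 >= 5
  z = 1: |1| = 1 < 5
  z = 7: |7| = 7 >= 5
  z = -4: |-4| = 4 < 5
Step 2: Count = 2

2


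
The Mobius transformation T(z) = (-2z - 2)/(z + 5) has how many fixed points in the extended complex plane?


Step 1: Fixed points satisfy T(z) = z
Step 2: z^2 + 7z + 2 = 0
Step 3: Discriminant = 7^2 - 4*1*2 = 41
Step 4: Number of fixed points = 2

2


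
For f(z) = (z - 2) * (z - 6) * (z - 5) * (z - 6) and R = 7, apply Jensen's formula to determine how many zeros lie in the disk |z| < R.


Jensen's formula: (1/2pi)*integral log|f(Re^it)|dt = log|f(0)| + sum_{|a_k|<R} log(R/|a_k|)
Step 1: f(0) = (-2) * (-6) * (-5) * (-6) = 360
Step 2: log|f(0)| = log|2| + log|6| + log|5| + log|6| = 5.8861
Step 3: Zeros inside |z| < 7: 2, 6, 5, 6
Step 4: Jensen sum = log(7/2) + log(7/6) + log(7/5) + log(7/6) = 1.8975
Step 5: n(R) = number of terms in the Jensen sum = count of zeros inside |z| < 7 = 4

4


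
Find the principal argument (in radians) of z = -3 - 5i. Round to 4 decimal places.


Step 1: z = -3 - 5i
Step 2: arg(z) = atan2(-5, -3)
Step 3: arg(z) = -2.1112

-2.1112


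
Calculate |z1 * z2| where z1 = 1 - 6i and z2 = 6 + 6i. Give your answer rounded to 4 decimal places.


Step 1: |z1| = sqrt(1^2 + (-6)^2) = sqrt(37)
Step 2: |z2| = sqrt(6^2 + 6^2) = sqrt(72)
Step 3: |z1*z2| = |z1|*|z2| = sqrt(37) * sqrt(72) = sqrt(37 * 72) = sqrt(2664)
Step 4: = 51.614

51.614


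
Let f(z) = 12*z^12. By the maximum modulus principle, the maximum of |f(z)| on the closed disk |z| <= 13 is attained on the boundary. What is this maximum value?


Step 1: On |z| = 13, |f(z)| = 12 * |z|^12 = 12 * 13^12
Step 2: By maximum modulus principle, maximum is on boundary.
Step 3: Maximum = 12 * 23298085122481 = 279577021469772

279577021469772


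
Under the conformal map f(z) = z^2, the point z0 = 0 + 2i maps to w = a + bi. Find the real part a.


Step 1: z0 = 0 + 2i
Step 2: z0^2 = 0^2 - 2^2 + 0i
Step 3: real part = 0 - 4 = -4

-4


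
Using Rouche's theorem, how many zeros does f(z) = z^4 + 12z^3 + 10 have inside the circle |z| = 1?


Step 1: On |z| = 1 the three terms have sizes |z^4| = 1^4 = 1, |12z^3| = 12*1^3 = 12, |10| = 10
Step 2: The dominant term is g(z) = 12z^3; let h(z) = z^4 + 10 so f = g + h
Step 3: On |z| = 1: |g| = 12 and |h| <= 1 + 10 = 11
Step 4: Since 12 > 11, |h| < |g| on |z| = 1, so by Rouche f has the same number of zeros as g inside |z| < 1
Step 5: g(z) = 12z^3 has 3 zeros (at the origin, multiplicity 3) inside |z| < 1. Answer = 3

3


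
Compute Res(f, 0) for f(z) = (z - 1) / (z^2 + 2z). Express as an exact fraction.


Step 1: Q(z) = z^2 + 2z = (z)(z + 2)
Step 2: Q'(z) = 2z + 2
Step 3: Q'(0) = 2, P(0) = -1
Step 4: Res = P(0)/Q'(0) = -1/2 = -1/2

-1/2


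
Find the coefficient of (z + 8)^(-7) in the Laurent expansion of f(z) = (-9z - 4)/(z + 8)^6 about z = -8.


Step 1: Write the numerator in powers of (z + 8): -9z - 4 = -9(z + 8) + (-9*(-8) - 4) = -9(z + 8) + 68
Step 2: Divide by (z + 8)^6: f(z) = 68(z + 8)^(-6) - 9(z + 8)^(-5)
Step 3: This finite sum is the Laurent series of f about z = -8.
Step 4: Only the powers -6 and -5 appear, so the coefficient of (z + 8)^(-7) = 0

0


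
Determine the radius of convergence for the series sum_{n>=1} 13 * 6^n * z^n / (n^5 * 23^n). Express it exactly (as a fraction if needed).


Step 1: General term a_n = 13 * 6^n / (n^5 * 23^n)
Step 2: By the root test, |a_n|^(1/n) = 13^(1/n) * 6 / (n^(5/n) * 23) -> 6/23 as n -> infinity (since 13^(1/n) -> 1 and n^(5/n) -> 1)
Step 3: R = 1/lim|a_n|^(1/n) = 23/6

23/6


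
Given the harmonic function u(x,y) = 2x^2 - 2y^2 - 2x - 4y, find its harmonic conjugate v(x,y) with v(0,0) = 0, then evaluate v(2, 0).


Step 1: v_x = -u_y = 4y + 4
Step 2: v_y = u_x = 4x - 2
Step 3: v = 4xy + 4x - 2y + C
Step 4: v(0,0) = 0 => C = 0
Step 5: v(2, 0) = 8

8


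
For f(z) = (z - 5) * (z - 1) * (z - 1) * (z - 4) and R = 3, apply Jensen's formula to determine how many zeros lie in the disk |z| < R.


Jensen's formula: (1/2pi)*integral log|f(Re^it)|dt = log|f(0)| + sum_{|a_k|<R} log(R/|a_k|)
Step 1: f(0) = (-5) * (-1) * (-1) * (-4) = 20
Step 2: log|f(0)| = log|5| + log|1| + log|1| + log|4| = 2.9957
Step 3: Zeros inside |z| < 3: 1, 1
Step 4: Jensen sum = log(3/1) + log(3/1) = 2.1972
Step 5: n(R) = number of terms in the Jensen sum = count of zeros inside |z| < 3 = 2

2


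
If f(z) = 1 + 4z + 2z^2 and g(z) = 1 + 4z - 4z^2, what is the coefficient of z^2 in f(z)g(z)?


Step 1: z^2 term in f*g comes from: (1)*(-4z^2) + (4z)*(4z) + (2z^2)*(1)
Step 2: = -4 + 16 + 2
Step 3: = 14

14


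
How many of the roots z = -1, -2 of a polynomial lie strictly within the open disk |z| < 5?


Step 1: Check each root:
  z = -1: |-1| = 1 < 5
  z = -2: |-2| = 2 < 5
Step 2: Count = 2

2


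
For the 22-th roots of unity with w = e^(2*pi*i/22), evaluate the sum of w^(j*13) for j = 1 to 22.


Step 1: The sum sum_{j=1}^{n} w^(k*j) equals n if n | k, else 0.
Step 2: Here n = 22, k = 13
Step 3: Does n divide k? 22 | 13 -> False
Step 4: Sum = 0

0


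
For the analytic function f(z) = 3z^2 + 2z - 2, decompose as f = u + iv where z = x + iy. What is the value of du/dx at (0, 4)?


Step 1: f(z) = 3(x+iy)^2 + 2(x+iy) - 2
Step 2: u = 3(x^2 - y^2) + 2x - 2
Step 3: u_x = 6x + 2
Step 4: At (0, 4): u_x = 0 + 2 = 2

2


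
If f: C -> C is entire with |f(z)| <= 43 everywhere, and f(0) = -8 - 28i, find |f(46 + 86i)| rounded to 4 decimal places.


Step 1: By Liouville's theorem, a bounded entire function is constant.
Step 2: f(z) = f(0) = -8 - 28i for all z.
Step 3: |f(w)| = |-8 - 28i| = sqrt(64 + 784)
Step 4: = 29.1204

29.1204


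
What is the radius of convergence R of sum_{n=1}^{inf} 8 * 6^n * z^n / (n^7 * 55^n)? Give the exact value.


Step 1: General term a_n = 8 * 6^n / (n^7 * 55^n)
Step 2: By the root test, |a_n|^(1/n) = 8^(1/n) * 6 / (n^(7/n) * 55) -> 6/55 as n -> infinity (since 8^(1/n) -> 1 and n^(7/n) -> 1)
Step 3: R = 1/lim|a_n|^(1/n) = 55/6

55/6


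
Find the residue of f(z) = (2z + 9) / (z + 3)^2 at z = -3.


Step 1: Pole of order 2 at z = -3
Step 2: Res = lim d/dz [(z + 3)^2 * f(z)] as z -> -3
Step 3: (z + 3)^2 * f(z) = 2z + 9
Step 4: d/dz[2z + 9] = 2

2


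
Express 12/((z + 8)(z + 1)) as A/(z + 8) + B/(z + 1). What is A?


Step 1: Multiply both sides by (z + 8) and set z = -8
Step 2: A = 12 / (-8 + 1)
Step 3: A = 12 / (-7)
Step 4: A = -12/7

-12/7


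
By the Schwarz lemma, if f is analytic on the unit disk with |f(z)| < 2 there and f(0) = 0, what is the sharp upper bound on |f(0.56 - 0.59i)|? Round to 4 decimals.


Step 1: g = f/2 maps D -> D with g(0) = 0, so by the Schwarz lemma |g(z)| <= |z|, i.e. |f(z)| <= 2|z|; this is sharp (f(z) = 2z).
Step 2: |z0|^2 = 0.56^2 + (-0.59)^2 = 0.6617
Step 3: |z0| = sqrt(0.6617) = 0.813449
Step 4: Best bound = 2 * |z0| = 2 * 0.813449 = 1.6269

1.6269


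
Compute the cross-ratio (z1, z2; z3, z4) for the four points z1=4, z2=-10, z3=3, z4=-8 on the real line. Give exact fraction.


Step 1: (z1-z3)(z2-z4) = 1 * (-2) = -2
Step 2: (z1-z4)(z2-z3) = 12 * (-13) = -156
Step 3: Cross-ratio = 2/156 = 1/78

1/78


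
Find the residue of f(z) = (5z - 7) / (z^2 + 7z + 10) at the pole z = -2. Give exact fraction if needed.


Step 1: Q(z) = z^2 + 7z + 10 = (z + 2)(z + 5)
Step 2: Q'(z) = 2z + 7
Step 3: Q'(-2) = 3, P(-2) = -17
Step 4: Res = P(-2)/Q'(-2) = -17/3 = -17/3

-17/3


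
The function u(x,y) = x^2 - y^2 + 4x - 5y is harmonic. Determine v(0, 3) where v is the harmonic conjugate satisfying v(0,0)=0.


Step 1: v_x = -u_y = 2y + 5
Step 2: v_y = u_x = 2x + 4
Step 3: v = 2xy + 5x + 4y + C
Step 4: v(0,0) = 0 => C = 0
Step 5: v(0, 3) = 12

12


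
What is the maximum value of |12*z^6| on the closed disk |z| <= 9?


Step 1: On |z| = 9, |f(z)| = 12 * |z|^6 = 12 * 9^6
Step 2: By maximum modulus principle, maximum is on boundary.
Step 3: Maximum = 12 * 531441 = 6377292

6377292


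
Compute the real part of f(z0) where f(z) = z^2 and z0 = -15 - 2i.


Step 1: z0 = -15 - 2i
Step 2: z0^2 = (-15)^2 - (-2)^2 + 60i
Step 3: real part = 225 - 4 = 221

221


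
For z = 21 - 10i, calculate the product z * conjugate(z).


Step 1: conj(z) = 21 + 10i
Step 2: z * conj(z) = 21^2 + (-10)^2
Step 3: = 441 + 100 = 541

541


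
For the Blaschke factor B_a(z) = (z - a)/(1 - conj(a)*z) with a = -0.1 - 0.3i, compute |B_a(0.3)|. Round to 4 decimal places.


Step 1: Numerator z0 - a = 0.3 - (-0.1 - 0.3i) = 0.4 + 0.3i
Step 2: Denominator 1 - conj(a)*z0 = 1 - (-0.1 + 0.3i)*0.3 = 1.03 - 0.09i
Step 3: |z0 - a|^2 = 0.4^2 + 0.3^2 = 0.25; |1 - conj(a)*z0|^2 = 1.03^2 + (-0.09)^2 = 1.069
Step 4: |B_a(0.3)| = sqrt(0.25 / 1.069) = sqrt(0.233863)
Step 5: = 0.4836

0.4836


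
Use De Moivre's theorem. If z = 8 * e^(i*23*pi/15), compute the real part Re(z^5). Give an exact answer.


Step 1: By De Moivre's theorem, z^5 = 8^5 * e^(i*5*23*pi/15) = 32768 * (cos(23*pi/3) + i*sin(23*pi/3))
Step 2: |z|^5 = 8^5 = 32768
Step 3: Reduce the angle mod 2*pi: 23*pi/3 - 6*pi = 5*pi/3
Step 4: cos(5*pi/3) = 1/2
Step 5: Re(z^5) = 32768 * 1/2 = 16384

16384


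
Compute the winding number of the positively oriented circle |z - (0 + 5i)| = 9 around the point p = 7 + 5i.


Step 1: Center c = (0, 5), radius = 9
Step 2: |p - c|^2 = 7^2 + 0^2 = 49
Step 3: r^2 = 81
Step 4: |p-c| < r so winding number = 1

1


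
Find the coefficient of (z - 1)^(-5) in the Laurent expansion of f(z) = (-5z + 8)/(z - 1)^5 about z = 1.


Step 1: Write the numerator in powers of (z - 1): -5z + 8 = -5(z - 1) + (-5*1 + 8) = -5(z - 1) + 3
Step 2: Divide by (z - 1)^5: f(z) = 3(z - 1)^(-5) - 5(z - 1)^(-4)
Step 3: This finite sum is the Laurent series of f about z = 1.
Step 4: Coefficient of (z - 1)^(-5) = -5*1 + 8 = 3

3


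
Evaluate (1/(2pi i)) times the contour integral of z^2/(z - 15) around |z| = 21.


Step 1: f(z) = z^2, a = 15 is inside |z| = 21
Step 2: By Cauchy integral formula: (1/(2pi*i)) * integral = f(a)
Step 3: f(15) = 15^2 = 225

225


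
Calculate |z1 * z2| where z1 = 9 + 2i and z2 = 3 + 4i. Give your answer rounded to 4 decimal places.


Step 1: |z1| = sqrt(9^2 + 2^2) = sqrt(85)
Step 2: |z2| = sqrt(3^2 + 4^2) = sqrt(25)
Step 3: |z1*z2| = |z1|*|z2| = sqrt(85) * sqrt(25) = sqrt(85 * 25) = sqrt(2125)
Step 4: = 46.0977

46.0977


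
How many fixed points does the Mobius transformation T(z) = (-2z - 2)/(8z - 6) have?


Step 1: Fixed points satisfy T(z) = z
Step 2: 8z^2 - 4z + 2 = 0
Step 3: Discriminant = (-4)^2 - 4*8*2 = -48
Step 4: Number of fixed points = 2

2


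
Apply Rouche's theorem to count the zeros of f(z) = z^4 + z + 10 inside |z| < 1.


Step 1: On |z| = 1 the three terms have sizes |z^4| = 1^4 = 1, |z| = 1, |10| = 10
Step 2: The dominant term is g(z) = 10; let h(z) = z^4 + z so f = g + h
Step 3: On |z| = 1: |g| = 10 and |h| <= 1 + 1 = 2
Step 4: Since 10 > 2, |h| < |g| on |z| = 1, so by Rouche f has the same number of zeros as g inside |z| < 1
Step 5: g(z) = 10 is a nonzero constant with no zeros inside |z| < 1. Answer = 0

0


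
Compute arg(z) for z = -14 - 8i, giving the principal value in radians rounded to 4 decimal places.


Step 1: z = -14 - 8i
Step 2: arg(z) = atan2(-8, -14)
Step 3: arg(z) = -2.6224

-2.6224


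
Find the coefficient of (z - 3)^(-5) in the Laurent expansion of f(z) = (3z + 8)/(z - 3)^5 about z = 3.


Step 1: Write the numerator in powers of (z - 3): 3z + 8 = 3(z - 3) + (3*3 + 8) = 3(z - 3) + 17
Step 2: Divide by (z - 3)^5: f(z) = 17(z - 3)^(-5) + 3(z - 3)^(-4)
Step 3: This finite sum is the Laurent series of f about z = 3.
Step 4: Coefficient of (z - 3)^(-5) = 3*3 + 8 = 17

17


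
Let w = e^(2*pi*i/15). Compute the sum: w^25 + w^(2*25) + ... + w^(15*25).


Step 1: The sum sum_{j=1}^{n} w^(k*j) equals n if n | k, else 0.
Step 2: Here n = 15, k = 25
Step 3: Does n divide k? 15 | 25 -> False
Step 4: Sum = 0

0


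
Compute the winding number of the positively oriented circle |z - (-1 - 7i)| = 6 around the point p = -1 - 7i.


Step 1: Center c = (-1, -7), radius = 6
Step 2: |p - c|^2 = 0^2 + 0^2 = 0
Step 3: r^2 = 36
Step 4: |p-c| < r so winding number = 1

1


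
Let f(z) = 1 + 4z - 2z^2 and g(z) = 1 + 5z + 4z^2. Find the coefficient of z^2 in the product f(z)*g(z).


Step 1: z^2 term in f*g comes from: (1)*(4z^2) + (4z)*(5z) + (-2z^2)*(1)
Step 2: = 4 + 20 - 2
Step 3: = 22

22


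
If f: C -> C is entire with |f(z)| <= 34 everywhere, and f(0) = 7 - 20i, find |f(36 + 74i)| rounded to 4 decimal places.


Step 1: By Liouville's theorem, a bounded entire function is constant.
Step 2: f(z) = f(0) = 7 - 20i for all z.
Step 3: |f(w)| = |7 - 20i| = sqrt(49 + 400)
Step 4: = 21.1896

21.1896


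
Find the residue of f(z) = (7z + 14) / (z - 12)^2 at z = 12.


Step 1: Pole of order 2 at z = 12
Step 2: Res = lim d/dz [(z - 12)^2 * f(z)] as z -> 12
Step 3: (z - 12)^2 * f(z) = 7z + 14
Step 4: d/dz[7z + 14] = 7

7


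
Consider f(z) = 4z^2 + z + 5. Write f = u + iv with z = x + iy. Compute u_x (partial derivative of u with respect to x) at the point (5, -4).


Step 1: f(z) = 4(x+iy)^2 + (x+iy) + 5
Step 2: u = 4(x^2 - y^2) + x + 5
Step 3: u_x = 8x + 1
Step 4: At (5, -4): u_x = 40 + 1 = 41

41


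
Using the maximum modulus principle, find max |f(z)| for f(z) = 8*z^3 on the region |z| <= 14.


Step 1: On |z| = 14, |f(z)| = 8 * |z|^3 = 8 * 14^3
Step 2: By maximum modulus principle, maximum is on boundary.
Step 3: Maximum = 8 * 2744 = 21952

21952


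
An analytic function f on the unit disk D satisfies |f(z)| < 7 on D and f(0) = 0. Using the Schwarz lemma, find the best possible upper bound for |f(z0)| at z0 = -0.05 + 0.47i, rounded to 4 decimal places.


Step 1: g = f/7 maps D -> D with g(0) = 0, so by the Schwarz lemma |g(z)| <= |z|, i.e. |f(z)| <= 7|z|; this is sharp (f(z) = 7z).
Step 2: |z0|^2 = (-0.05)^2 + 0.47^2 = 0.2234
Step 3: |z0| = sqrt(0.2234) = 0.472652
Step 4: Best bound = 7 * |z0| = 7 * 0.472652 = 3.3086

3.3086


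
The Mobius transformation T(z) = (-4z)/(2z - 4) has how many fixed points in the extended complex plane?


Step 1: Fixed points satisfy T(z) = z
Step 2: 2z^2 = 0
Step 3: Discriminant = 0^2 - 4*2*0 = 0
Step 4: Number of fixed points = 1

1


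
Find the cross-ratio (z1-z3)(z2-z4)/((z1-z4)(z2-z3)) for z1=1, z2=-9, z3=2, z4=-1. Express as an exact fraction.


Step 1: (z1-z3)(z2-z4) = (-1) * (-8) = 8
Step 2: (z1-z4)(z2-z3) = 2 * (-11) = -22
Step 3: Cross-ratio = -8/22 = -4/11

-4/11


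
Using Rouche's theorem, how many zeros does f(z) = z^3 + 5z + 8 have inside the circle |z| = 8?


Step 1: On |z| = 8 the three terms have sizes |z^3| = 8^3 = 512, |5z| = 5*8 = 40, |8| = 8
Step 2: The dominant term is g(z) = z^3; let h(z) = 5z + 8 so f = g + h
Step 3: On |z| = 8: |g| = 512 and |h| <= 40 + 8 = 48
Step 4: Since 512 > 48, |h| < |g| on |z| = 8, so by Rouche f has the same number of zeros as g inside |z| < 8
Step 5: g(z) = z^3 has 3 zeros (all at the origin) inside |z| < 8. Answer = 3

3


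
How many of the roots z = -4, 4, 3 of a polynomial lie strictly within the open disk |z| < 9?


Step 1: Check each root:
  z = -4: |-4| = 4 < 9
  z = 4: |4| = 4 < 9
  z = 3: |3| = 3 < 9
Step 2: Count = 3

3


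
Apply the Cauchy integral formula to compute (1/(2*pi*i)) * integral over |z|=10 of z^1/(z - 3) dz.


Step 1: f(z) = z^1, a = 3 is inside |z| = 10
Step 2: By Cauchy integral formula: (1/(2pi*i)) * integral = f(a)
Step 3: f(3) = 3^1 = 3

3


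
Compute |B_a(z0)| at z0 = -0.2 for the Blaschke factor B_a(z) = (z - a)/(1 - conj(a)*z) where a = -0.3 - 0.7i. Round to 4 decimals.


Step 1: Numerator z0 - a = -0.2 - (-0.3 - 0.7i) = 0.1 + 0.7i
Step 2: Denominator 1 - conj(a)*z0 = 1 - (-0.3 + 0.7i)*(-0.2) = 0.94 + 0.14i
Step 3: |z0 - a|^2 = 0.1^2 + 0.7^2 = 0.5; |1 - conj(a)*z0|^2 = 0.94^2 + 0.14^2 = 0.9032
Step 4: |B_a(-0.2)| = sqrt(0.5 / 0.9032) = sqrt(0.553587)
Step 5: = 0.744

0.744


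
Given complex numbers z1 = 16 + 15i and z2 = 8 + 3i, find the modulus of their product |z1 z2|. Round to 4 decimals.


Step 1: |z1| = sqrt(16^2 + 15^2) = sqrt(481)
Step 2: |z2| = sqrt(8^2 + 3^2) = sqrt(73)
Step 3: |z1*z2| = |z1|*|z2| = sqrt(481) * sqrt(73) = sqrt(481 * 73) = sqrt(35113)
Step 4: = 187.3846

187.3846


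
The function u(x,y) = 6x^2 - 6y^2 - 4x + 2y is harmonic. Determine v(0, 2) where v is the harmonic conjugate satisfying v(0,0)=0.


Step 1: v_x = -u_y = 12y - 2
Step 2: v_y = u_x = 12x - 4
Step 3: v = 12xy - 2x - 4y + C
Step 4: v(0,0) = 0 => C = 0
Step 5: v(0, 2) = -8

-8


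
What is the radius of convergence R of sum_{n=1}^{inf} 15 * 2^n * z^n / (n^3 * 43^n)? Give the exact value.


Step 1: General term a_n = 15 * 2^n / (n^3 * 43^n)
Step 2: By the root test, |a_n|^(1/n) = 15^(1/n) * 2 / (n^(3/n) * 43) -> 2/43 as n -> infinity (since 15^(1/n) -> 1 and n^(3/n) -> 1)
Step 3: R = 1/lim|a_n|^(1/n) = 43/2

43/2


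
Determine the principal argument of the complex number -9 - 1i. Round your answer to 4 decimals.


Step 1: z = -9 - 1i
Step 2: arg(z) = atan2(-1, -9)
Step 3: arg(z) = -3.0309

-3.0309


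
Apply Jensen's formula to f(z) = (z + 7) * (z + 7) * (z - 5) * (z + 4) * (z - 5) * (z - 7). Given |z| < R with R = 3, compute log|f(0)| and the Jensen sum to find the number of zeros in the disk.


Jensen's formula: (1/2pi)*integral log|f(Re^it)|dt = log|f(0)| + sum_{|a_k|<R} log(R/|a_k|)
Step 1: f(0) = 7 * 7 * (-5) * 4 * (-5) * (-7) = -34300
Step 2: log|f(0)| = log|-7| + log|-7| + log|5| + log|-4| + log|5| + log|7| = 10.4429
Step 3: Zeros inside |z| < 3: none
Step 4: Jensen sum = (empty sum) = 0
Step 5: n(R) = number of terms in the Jensen sum = count of zeros inside |z| < 3 = 0

0


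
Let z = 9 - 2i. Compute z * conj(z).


Step 1: conj(z) = 9 + 2i
Step 2: z * conj(z) = 9^2 + (-2)^2
Step 3: = 81 + 4 = 85

85


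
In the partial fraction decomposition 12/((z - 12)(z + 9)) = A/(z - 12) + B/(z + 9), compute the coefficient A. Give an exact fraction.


Step 1: Multiply both sides by (z - 12) and set z = 12
Step 2: A = 12 / (12 + 9)
Step 3: A = 12 / 21
Step 4: A = 4/7

4/7


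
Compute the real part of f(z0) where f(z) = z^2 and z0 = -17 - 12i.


Step 1: z0 = -17 - 12i
Step 2: z0^2 = (-17)^2 - (-12)^2 + 408i
Step 3: real part = 289 - 144 = 145

145


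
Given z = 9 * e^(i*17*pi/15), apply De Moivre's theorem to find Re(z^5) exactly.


Step 1: By De Moivre's theorem, z^5 = 9^5 * e^(i*5*17*pi/15) = 59049 * (cos(17*pi/3) + i*sin(17*pi/3))
Step 2: |z|^5 = 9^5 = 59049
Step 3: Reduce the angle mod 2*pi: 17*pi/3 - 4*pi = 5*pi/3
Step 4: cos(5*pi/3) = 1/2
Step 5: Re(z^5) = 59049 * 1/2 = 59049/2

59049/2
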